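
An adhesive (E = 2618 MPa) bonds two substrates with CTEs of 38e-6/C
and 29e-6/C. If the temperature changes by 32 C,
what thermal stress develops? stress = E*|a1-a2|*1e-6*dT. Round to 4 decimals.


Stress = 2618 * |38 - 29| * 1e-6 * 32
= 0.7540 MPa

0.7540


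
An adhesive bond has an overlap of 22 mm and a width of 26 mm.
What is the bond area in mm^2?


Bond area = overlap * width
= 22 * 26
= 572 mm^2

572


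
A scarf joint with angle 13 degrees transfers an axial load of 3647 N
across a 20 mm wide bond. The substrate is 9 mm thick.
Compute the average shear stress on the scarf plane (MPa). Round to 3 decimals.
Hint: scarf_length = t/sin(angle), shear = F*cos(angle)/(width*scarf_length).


scarf_length = 9 / sin(13 deg) = 40.0087 mm
cos(13 deg) = 0.974370
shear stress = 3647 * 0.974370 / (20 * 40.0087)
= 4.441 MPa

4.441


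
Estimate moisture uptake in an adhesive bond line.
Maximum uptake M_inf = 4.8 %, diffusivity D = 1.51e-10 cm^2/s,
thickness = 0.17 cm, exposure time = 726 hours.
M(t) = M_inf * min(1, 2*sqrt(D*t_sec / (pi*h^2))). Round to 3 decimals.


Convert time: 726 h = 2613600 s
ratio = min(1, 2*sqrt(1.51e-10*2613600/(pi*0.17^2)))
= 0.131860
M(t) = 4.8 * 0.131860 = 0.633%

0.633


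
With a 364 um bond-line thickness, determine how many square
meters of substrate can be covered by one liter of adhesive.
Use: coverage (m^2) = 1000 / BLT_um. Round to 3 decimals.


Coverage = 1000 / 364 = 2.747 m^2

2.747


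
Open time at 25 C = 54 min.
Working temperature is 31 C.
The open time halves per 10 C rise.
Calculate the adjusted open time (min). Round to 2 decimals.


factor = 2^((31 - 25) / 10) = 1.5157
ot = 54 / 1.5157 = 35.63 min

35.63


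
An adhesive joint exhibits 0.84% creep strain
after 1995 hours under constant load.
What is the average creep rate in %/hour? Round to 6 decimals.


Creep rate = strain / time
= 0.84 / 1995
= 0.000421 %/h

0.000421


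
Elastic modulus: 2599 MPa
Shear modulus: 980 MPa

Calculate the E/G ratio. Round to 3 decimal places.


E / G = 2599 / 980 = 2.652

2.652


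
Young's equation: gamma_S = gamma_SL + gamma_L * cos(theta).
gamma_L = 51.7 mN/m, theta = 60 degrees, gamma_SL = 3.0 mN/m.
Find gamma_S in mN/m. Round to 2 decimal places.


cos(60 deg) = 0.500000
gamma_S = 3.0 + 51.7 * 0.500000
= 28.85 mN/m

28.85


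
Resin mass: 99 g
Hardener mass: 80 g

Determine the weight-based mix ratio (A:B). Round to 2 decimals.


Ratio = 99 / 80 = 1.24

1.24


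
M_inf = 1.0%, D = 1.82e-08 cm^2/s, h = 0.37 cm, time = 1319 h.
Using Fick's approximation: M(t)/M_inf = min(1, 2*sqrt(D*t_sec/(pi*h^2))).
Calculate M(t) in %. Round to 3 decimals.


t = 4748400 s
ratio = min(1, 2*sqrt(1.82e-08*4748400/(pi*0.1369)))
= 0.896526
M(t) = 1.0 * 0.896526 = 0.897%

0.897


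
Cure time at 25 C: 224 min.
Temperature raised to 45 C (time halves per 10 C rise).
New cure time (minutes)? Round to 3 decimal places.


Acceleration factor = 2^(20/10) = 4.0000
New time = 224 / 4.0000 = 56.000 min

56.000


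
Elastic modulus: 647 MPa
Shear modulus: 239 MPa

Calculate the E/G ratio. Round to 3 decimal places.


E / G = 647 / 239 = 2.707

2.707


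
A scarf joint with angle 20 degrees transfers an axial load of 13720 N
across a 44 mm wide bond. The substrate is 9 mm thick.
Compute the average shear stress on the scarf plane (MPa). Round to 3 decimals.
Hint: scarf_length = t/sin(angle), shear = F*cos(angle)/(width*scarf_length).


scarf_length = 9 / sin(20 deg) = 26.3142 mm
cos(20 deg) = 0.939693
shear stress = 13720 * 0.939693 / (44 * 26.3142)
= 11.135 MPa

11.135


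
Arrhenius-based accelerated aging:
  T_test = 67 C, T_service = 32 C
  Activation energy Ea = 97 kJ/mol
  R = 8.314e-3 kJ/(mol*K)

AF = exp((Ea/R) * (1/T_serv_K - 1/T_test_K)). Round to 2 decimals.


T_test_K = 340.15, T_serv_K = 305.15
AF = exp((97/8.314e-3) * (1/305.15 - 1/340.15))
= 51.12

51.12


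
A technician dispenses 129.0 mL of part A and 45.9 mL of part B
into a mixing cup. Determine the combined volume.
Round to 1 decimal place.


Combined volume = 129.0 + 45.9
= 174.9 mL

174.9


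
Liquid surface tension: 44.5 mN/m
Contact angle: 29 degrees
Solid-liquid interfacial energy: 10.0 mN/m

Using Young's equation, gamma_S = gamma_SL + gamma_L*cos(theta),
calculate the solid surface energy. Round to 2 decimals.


gamma_S = 10.0 + 44.5 * cos(29)
= 48.92 mN/m

48.92


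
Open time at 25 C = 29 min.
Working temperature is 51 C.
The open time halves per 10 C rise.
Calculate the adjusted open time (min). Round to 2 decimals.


factor = 2^((51 - 25) / 10) = 6.0629
ot = 29 / 6.0629 = 4.78 min

4.78


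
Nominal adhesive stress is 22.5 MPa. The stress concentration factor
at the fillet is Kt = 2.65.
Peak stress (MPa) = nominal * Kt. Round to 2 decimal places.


Peak = 22.5 * 2.65 = 59.63 MPa

59.63


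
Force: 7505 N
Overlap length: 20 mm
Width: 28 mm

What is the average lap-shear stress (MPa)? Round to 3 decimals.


Average shear stress = F / (overlap * width)
= 7505 / (20 * 28)
= 13.402 MPa

13.402


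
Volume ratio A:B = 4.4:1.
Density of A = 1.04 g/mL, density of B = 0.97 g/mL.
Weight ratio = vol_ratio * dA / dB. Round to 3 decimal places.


Wt ratio = 4.4 * 1.04 / 0.97
= 4.718

4.718


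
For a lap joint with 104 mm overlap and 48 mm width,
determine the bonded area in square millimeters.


Area = 104 * 48 = 4992 mm^2

4992


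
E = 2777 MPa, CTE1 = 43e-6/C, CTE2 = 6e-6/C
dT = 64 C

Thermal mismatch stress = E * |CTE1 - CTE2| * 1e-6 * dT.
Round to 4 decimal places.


= 2777 * 37e-6 * 64
= 6.5759 MPa

6.5759


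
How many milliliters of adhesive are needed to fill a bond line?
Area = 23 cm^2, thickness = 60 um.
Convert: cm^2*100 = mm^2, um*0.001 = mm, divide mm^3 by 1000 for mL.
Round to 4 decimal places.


= (23 * 100) * (60 * 0.001) / 1000
= 0.1380 mL

0.1380


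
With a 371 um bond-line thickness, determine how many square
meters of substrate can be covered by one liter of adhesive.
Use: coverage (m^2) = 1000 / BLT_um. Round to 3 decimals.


Coverage = 1000 / 371 = 2.695 m^2

2.695


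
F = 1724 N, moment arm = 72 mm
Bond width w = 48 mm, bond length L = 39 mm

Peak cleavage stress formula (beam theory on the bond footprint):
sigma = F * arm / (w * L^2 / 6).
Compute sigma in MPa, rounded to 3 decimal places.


sigma = (1724 * 72) / (48 * 1521 / 6)
= 124128 * 6 / 73008
= 744768 / 73008
= 10.201 MPa

10.201


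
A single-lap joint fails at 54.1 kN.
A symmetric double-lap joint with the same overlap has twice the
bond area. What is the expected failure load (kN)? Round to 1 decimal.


Double-lap load = 2 * 54.1 = 108.2 kN

108.2


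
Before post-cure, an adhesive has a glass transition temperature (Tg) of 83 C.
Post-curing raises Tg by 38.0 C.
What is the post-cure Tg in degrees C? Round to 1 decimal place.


Tg_post = Tg_base + delta_Tg
= 83 + 38.0
= 121.0 C

121.0


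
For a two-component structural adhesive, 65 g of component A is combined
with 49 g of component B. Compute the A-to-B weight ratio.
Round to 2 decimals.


Weight ratio A:B = 65 / 49
= 1.33

1.33


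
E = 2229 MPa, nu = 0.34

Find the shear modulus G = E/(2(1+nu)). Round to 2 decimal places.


G = 2229 / (2 * 1.34)
= 831.72 MPa

831.72


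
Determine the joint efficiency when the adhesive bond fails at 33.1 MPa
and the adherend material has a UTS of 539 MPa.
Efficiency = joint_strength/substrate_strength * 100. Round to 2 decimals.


Joint efficiency = 33.1 / 539 * 100
= 6.14%

6.14


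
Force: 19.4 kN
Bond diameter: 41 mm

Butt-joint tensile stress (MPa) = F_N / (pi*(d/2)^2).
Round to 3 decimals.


F_N = 19.4 * 1000 = 19400.0 N
A = pi*(20.5)^2 = 1320.2543 mm^2
stress = 19400.0 / 1320.2543 = 14.694 MPa

14.694


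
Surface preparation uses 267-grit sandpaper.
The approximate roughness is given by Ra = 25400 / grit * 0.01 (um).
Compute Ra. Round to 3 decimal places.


Ra = 25400 / 267 * 0.01
= 254 / 267
= 0.951 um

0.951


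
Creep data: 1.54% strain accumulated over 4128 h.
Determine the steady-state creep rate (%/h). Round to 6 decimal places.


Rate = 1.54 / 4128 = 0.000373 %/h

0.000373


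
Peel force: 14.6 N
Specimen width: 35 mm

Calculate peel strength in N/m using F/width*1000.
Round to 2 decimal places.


Peel strength = 14.6 / 35 * 1000 = 417.14 N/m

417.14


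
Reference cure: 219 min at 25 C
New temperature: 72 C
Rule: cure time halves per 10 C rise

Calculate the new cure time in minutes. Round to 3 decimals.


factor = 2^((72-25)/10) = 25.9921
t_new = 219 / 25.9921 = 8.426 min

8.426


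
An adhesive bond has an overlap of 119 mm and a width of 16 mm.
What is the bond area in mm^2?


Bond area = overlap * width
= 119 * 16
= 1904 mm^2

1904


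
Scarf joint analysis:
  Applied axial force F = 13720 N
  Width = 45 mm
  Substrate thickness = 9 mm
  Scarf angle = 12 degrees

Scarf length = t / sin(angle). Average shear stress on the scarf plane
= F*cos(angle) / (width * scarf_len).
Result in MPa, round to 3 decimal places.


Scarf length = 9 / sin(12 deg) = 43.2876 mm
cos(12 deg) = 0.978148
Shear = 13720 * 0.978148 / (45 * 43.2876)
= 6.889 MPa

6.889


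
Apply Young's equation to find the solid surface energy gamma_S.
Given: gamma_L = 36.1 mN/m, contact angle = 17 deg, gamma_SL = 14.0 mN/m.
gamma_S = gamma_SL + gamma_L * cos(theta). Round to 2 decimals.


theta_rad = 17 * pi/180 = 0.296706
gamma_S = 14.0 + 36.1 * cos(0.296706)
= 48.52 mN/m

48.52


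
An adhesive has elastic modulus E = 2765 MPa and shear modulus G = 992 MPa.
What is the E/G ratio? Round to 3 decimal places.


E/G = 2765 / 992 = 2.787

2.787


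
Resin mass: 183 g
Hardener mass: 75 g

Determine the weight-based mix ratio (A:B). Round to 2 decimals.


Ratio = 183 / 75 = 2.44

2.44


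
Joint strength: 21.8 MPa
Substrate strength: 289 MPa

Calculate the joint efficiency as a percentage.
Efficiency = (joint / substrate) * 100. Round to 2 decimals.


Efficiency = (21.8 / 289) * 100 = 7.54%

7.54


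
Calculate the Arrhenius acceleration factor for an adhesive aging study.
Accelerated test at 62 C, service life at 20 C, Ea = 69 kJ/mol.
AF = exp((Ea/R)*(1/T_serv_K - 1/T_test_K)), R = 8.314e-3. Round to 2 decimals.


T_test = 335.15 K, T_serv = 293.15 K
Ea/R = 69 / 0.008314 = 8299.25
AF = exp(8299.25 * (1/293.15 - 1/335.15))
= 34.74

34.74


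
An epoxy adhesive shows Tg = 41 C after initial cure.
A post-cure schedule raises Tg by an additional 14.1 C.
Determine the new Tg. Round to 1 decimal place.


New Tg = 41 + 14.1
= 55.1 C

55.1


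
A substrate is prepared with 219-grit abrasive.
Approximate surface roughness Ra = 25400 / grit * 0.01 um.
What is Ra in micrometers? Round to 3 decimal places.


Ra = 25400 / 219 * 0.01 = 1.160 um

1.160


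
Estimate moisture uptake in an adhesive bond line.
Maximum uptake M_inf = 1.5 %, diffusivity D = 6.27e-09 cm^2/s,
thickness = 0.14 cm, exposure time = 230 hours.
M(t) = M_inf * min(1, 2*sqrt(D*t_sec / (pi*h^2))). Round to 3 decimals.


Convert time: 230 h = 828000 s
ratio = min(1, 2*sqrt(6.27e-09*828000/(pi*0.14^2)))
= 0.580732
M(t) = 1.5 * 0.580732 = 0.871%

0.871


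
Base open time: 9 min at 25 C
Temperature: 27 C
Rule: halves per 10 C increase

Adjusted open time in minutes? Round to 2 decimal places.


Acceleration = 2^((27-25)/10) = 1.1487
Open time = 9 / 1.1487 = 7.83 min

7.83


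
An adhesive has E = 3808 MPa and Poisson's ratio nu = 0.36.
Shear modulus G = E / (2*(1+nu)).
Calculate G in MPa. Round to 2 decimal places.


G = 3808 / (2*(1+0.36))
= 3808 / 2.72
= 1400.00 MPa

1400.00


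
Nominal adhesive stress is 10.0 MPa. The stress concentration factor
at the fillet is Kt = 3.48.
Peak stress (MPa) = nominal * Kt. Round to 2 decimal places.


Peak = 10.0 * 3.48 = 34.80 MPa

34.80


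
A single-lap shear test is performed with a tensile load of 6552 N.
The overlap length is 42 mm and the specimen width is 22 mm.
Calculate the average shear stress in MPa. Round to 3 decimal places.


Shear stress = F / (overlap * width)
= 6552 / (42 * 22)
= 6552 / 924
= 7.091 MPa

7.091


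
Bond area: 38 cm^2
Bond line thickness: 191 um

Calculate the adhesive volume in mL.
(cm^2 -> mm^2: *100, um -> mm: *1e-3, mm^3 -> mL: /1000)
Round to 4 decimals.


V = 38*100 * 191*1e-3 / 1000
= 0.7258 mL

0.7258


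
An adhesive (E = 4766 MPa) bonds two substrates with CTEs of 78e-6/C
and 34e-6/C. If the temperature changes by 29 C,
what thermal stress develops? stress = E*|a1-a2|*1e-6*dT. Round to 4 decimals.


Stress = 4766 * |78 - 34| * 1e-6 * 29
= 6.0814 MPa

6.0814


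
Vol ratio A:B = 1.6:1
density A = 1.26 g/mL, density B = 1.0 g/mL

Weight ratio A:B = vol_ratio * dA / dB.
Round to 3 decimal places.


Weight ratio = 1.6 * 1.26 / 1.0
= 2.016

2.016


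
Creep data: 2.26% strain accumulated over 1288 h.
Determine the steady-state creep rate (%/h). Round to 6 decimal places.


Rate = 2.26 / 1288 = 0.001755 %/h

0.001755


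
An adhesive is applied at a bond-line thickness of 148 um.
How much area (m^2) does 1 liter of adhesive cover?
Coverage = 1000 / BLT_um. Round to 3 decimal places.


Coverage = 1000 / 148 = 6.757 m^2

6.757


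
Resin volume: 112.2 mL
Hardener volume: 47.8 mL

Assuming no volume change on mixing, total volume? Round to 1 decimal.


V_total = 112.2 + 47.8 = 160.0 mL

160.0


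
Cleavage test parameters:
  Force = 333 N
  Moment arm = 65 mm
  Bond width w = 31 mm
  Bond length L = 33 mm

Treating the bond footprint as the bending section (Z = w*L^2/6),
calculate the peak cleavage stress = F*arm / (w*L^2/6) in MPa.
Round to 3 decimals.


M = 333 * 65 = 21645 N*mm
Z = 31 * 33^2 / 6 = 33759 / 6 mm^3
sigma = M / Z = 6 * 21645 / 33759 = 129870 / 33759
= 3.847 MPa

3.847


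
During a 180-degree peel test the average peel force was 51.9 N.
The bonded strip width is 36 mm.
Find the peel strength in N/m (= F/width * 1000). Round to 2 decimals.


Peel strength = F/width * 1000
= 51.9 / 36 * 1000
= 1441.67 N/m

1441.67


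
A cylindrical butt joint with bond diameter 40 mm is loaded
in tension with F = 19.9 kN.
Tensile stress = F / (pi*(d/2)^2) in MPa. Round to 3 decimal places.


Area = pi * (40/2)^2 = 1256.6371 mm^2
Stress = 19.9*1000 / 1256.6371
= 15.836 MPa

15.836


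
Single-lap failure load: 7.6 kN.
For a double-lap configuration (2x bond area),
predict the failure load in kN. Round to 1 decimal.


Failure load = 7.6 * 2 = 15.2 kN

15.2


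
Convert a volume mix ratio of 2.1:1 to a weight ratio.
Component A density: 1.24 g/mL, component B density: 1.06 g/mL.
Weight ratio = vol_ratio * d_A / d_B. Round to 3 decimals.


= 2.1 * 1.24 / 1.06 = 2.457

2.457


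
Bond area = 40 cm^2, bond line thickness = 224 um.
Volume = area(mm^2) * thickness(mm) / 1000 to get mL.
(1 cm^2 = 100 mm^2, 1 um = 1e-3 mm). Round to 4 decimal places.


area_mm2 = 40 * 100 = 4000
blt_mm = 224 * 1e-3 = 0.224
vol_mm3 = 4000 * 0.224 = 896.0
vol_mL = 896.0 / 1000 = 0.8960 mL

0.8960


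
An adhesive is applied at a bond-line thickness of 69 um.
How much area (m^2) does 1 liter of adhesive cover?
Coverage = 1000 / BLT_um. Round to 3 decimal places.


Coverage = 1000 / 69 = 14.493 m^2

14.493


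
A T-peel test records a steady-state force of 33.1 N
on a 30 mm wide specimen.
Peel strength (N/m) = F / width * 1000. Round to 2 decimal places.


Peel strength = 33.1 / 30 * 1000
= 1103.33 N/m

1103.33


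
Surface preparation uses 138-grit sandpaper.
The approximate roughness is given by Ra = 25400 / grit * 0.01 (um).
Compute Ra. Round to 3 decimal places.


Ra = 25400 / 138 * 0.01
= 254 / 138
= 1.841 um

1.841


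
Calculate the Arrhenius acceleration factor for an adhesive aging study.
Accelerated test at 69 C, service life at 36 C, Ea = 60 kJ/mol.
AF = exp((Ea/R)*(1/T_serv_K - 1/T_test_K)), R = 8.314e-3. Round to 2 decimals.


T_test = 342.15 K, T_serv = 309.15 K
Ea/R = 60 / 0.008314 = 7216.74
AF = exp(7216.74 * (1/309.15 - 1/342.15))
= 9.50

9.50


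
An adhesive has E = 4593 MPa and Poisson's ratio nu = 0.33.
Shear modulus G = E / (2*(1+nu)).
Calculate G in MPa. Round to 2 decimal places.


G = 4593 / (2*(1+0.33))
= 4593 / 2.66
= 1726.69 MPa

1726.69


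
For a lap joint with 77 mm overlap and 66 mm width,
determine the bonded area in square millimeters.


Area = 77 * 66 = 5082 mm^2

5082


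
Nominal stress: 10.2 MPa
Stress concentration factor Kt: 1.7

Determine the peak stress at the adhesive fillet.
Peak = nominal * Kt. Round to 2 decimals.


Peak stress = 10.2 * 1.7
= 17.34 MPa

17.34


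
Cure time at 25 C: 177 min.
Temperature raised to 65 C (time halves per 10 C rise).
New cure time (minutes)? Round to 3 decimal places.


Acceleration factor = 2^(40/10) = 16.0000
New time = 177 / 16.0000 = 11.063 min

11.063


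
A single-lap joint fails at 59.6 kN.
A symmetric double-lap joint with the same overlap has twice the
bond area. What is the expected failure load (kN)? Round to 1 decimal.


Double-lap load = 2 * 59.6 = 119.2 kN

119.2


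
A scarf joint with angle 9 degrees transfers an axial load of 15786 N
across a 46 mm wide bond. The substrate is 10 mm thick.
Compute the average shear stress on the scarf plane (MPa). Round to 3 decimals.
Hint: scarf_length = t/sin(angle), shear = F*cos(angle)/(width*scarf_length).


scarf_length = 10 / sin(9 deg) = 63.9245 mm
cos(9 deg) = 0.987688
shear stress = 15786 * 0.987688 / (46 * 63.9245)
= 5.302 MPa

5.302


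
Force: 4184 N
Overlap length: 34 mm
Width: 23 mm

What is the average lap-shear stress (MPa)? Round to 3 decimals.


Average shear stress = F / (overlap * width)
= 4184 / (34 * 23)
= 5.350 MPa

5.350


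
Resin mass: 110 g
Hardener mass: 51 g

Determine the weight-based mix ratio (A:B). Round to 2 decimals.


Ratio = 110 / 51 = 2.16

2.16


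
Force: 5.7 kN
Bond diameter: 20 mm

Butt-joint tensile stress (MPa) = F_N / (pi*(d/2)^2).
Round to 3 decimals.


F_N = 5.7 * 1000 = 5700.0 N
A = pi*(10.0)^2 = 314.1593 mm^2
stress = 5700.0 / 314.1593 = 18.144 MPa

18.144


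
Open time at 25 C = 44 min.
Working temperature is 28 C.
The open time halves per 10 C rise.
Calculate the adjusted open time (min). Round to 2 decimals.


factor = 2^((28 - 25) / 10) = 1.2311
ot = 44 / 1.2311 = 35.74 min

35.74


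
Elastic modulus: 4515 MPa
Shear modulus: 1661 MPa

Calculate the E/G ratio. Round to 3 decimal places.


E / G = 4515 / 1661 = 2.718

2.718


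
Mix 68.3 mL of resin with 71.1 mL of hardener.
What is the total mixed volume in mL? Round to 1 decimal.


Total = 68.3 + 71.1 = 139.4 mL

139.4


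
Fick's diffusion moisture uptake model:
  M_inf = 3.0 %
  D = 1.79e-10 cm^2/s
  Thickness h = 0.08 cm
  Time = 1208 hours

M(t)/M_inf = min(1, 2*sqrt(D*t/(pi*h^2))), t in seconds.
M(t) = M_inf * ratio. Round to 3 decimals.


t_sec = 1208 * 3600 = 4348800
ratio = 2*sqrt(1.79e-10*4348800/(pi*0.08^2))
= min(1, 0.393529)
= 0.393529
M(t) = 3.0 * 0.393529 = 1.181 %

1.181


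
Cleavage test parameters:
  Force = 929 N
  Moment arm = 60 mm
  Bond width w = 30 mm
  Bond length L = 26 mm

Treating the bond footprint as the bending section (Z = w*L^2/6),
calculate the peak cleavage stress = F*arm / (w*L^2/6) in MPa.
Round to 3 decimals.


M = 929 * 60 = 55740 N*mm
Z = 30 * 26^2 / 6 = 20280 / 6 mm^3
sigma = M / Z = 6 * 55740 / 20280 = 334440 / 20280
= 16.491 MPa

16.491


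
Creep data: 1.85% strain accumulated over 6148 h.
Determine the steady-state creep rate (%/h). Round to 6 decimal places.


Rate = 1.85 / 6148 = 0.000301 %/h

0.000301


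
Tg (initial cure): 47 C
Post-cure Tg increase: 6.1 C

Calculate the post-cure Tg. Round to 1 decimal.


Post-cure Tg = 47 + 6.1 = 53.1 C

53.1


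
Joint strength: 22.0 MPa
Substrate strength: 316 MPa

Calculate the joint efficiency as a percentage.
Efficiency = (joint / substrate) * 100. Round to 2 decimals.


Efficiency = (22.0 / 316) * 100 = 6.96%

6.96


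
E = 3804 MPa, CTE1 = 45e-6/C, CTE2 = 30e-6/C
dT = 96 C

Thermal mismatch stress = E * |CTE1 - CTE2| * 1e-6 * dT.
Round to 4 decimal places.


= 3804 * 15e-6 * 96
= 5.4778 MPa

5.4778


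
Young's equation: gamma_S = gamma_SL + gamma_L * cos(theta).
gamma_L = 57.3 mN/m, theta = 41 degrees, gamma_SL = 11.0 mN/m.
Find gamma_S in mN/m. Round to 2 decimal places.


cos(41 deg) = 0.754710
gamma_S = 11.0 + 57.3 * 0.754710
= 54.24 mN/m

54.24


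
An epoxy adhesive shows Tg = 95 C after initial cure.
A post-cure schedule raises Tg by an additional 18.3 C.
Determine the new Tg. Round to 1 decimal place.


New Tg = 95 + 18.3
= 113.3 C

113.3


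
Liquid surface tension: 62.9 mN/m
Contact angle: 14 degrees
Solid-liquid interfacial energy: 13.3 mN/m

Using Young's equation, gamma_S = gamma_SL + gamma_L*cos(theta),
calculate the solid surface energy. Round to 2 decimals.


gamma_S = 13.3 + 62.9 * cos(14)
= 74.33 mN/m

74.33


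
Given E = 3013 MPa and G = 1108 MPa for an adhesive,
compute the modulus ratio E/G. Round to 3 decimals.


E/G ratio = 3013 / 1108 = 2.719

2.719


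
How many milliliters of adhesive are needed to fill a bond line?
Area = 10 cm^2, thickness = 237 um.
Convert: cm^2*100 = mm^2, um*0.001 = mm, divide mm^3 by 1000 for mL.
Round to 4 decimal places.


= (10 * 100) * (237 * 0.001) / 1000
= 0.2370 mL

0.2370


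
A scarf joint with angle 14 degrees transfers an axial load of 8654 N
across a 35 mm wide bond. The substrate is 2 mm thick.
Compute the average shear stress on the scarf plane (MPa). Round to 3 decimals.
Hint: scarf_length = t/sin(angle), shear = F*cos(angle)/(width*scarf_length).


scarf_length = 2 / sin(14 deg) = 8.2671 mm
cos(14 deg) = 0.970296
shear stress = 8654 * 0.970296 / (35 * 8.2671)
= 29.020 MPa

29.020


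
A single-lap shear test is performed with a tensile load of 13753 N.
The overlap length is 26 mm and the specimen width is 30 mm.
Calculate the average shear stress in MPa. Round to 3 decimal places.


Shear stress = F / (overlap * width)
= 13753 / (26 * 30)
= 13753 / 780
= 17.632 MPa

17.632


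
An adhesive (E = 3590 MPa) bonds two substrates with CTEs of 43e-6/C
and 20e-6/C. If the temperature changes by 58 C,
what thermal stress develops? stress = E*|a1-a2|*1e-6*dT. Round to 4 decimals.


Stress = 3590 * |43 - 20| * 1e-6 * 58
= 4.7891 MPa

4.7891


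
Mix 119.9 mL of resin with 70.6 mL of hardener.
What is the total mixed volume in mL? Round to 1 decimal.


Total = 119.9 + 70.6 = 190.5 mL

190.5


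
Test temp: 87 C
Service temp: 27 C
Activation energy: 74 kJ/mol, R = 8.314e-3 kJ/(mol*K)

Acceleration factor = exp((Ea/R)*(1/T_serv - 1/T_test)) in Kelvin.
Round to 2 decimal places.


AF = exp((74/0.008314)*(1/300.15 - 1/360.15))
= 139.81

139.81


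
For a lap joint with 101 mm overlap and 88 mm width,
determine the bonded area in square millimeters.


Area = 101 * 88 = 8888 mm^2

8888


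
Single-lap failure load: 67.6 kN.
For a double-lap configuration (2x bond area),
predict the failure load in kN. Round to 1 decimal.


Failure load = 67.6 * 2 = 135.2 kN

135.2


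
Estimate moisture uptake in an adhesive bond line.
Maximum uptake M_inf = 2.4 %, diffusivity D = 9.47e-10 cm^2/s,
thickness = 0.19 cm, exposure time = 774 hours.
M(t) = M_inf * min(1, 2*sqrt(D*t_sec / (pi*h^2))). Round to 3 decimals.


Convert time: 774 h = 2786400 s
ratio = min(1, 2*sqrt(9.47e-10*2786400/(pi*0.19^2)))
= 0.305069
M(t) = 2.4 * 0.305069 = 0.732%

0.732


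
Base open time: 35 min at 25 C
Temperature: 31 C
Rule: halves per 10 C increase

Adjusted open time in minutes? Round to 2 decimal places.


Acceleration = 2^((31-25)/10) = 1.5157
Open time = 35 / 1.5157 = 23.09 min

23.09


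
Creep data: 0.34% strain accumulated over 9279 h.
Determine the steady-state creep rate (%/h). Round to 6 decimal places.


Rate = 0.34 / 9279 = 0.000037 %/h

0.000037


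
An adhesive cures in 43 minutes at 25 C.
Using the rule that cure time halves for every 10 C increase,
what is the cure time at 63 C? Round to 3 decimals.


Factor = 2^((63 - 25) / 10) = 13.9288
Cure time = 43 / 13.9288
= 3.087 minutes

3.087


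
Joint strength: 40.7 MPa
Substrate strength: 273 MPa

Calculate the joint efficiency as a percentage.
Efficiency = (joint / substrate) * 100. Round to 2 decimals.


Efficiency = (40.7 / 273) * 100 = 14.91%

14.91


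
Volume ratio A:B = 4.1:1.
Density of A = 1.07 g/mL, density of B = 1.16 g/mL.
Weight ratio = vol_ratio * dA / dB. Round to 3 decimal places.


Wt ratio = 4.1 * 1.07 / 1.16
= 3.782

3.782


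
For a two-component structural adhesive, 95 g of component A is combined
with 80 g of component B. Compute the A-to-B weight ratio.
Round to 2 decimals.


Weight ratio A:B = 95 / 80
= 1.19

1.19


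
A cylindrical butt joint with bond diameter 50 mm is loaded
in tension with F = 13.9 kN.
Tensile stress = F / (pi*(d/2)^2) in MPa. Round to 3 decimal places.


Area = pi * (50/2)^2 = 1963.4954 mm^2
Stress = 13.9*1000 / 1963.4954
= 7.079 MPa

7.079


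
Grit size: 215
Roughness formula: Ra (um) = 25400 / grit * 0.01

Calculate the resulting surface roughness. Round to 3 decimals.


Ra = 25400 / 215 * 0.01
= 1.181 um

1.181


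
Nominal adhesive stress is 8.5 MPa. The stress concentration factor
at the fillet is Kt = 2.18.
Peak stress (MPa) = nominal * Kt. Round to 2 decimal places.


Peak = 8.5 * 2.18 = 18.53 MPa

18.53


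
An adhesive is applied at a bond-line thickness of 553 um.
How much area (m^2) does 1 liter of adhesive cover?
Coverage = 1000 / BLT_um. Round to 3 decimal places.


Coverage = 1000 / 553 = 1.808 m^2

1.808


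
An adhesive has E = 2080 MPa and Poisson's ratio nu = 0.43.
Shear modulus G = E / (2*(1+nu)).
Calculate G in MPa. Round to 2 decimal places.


G = 2080 / (2*(1+0.43))
= 2080 / 2.86
= 727.27 MPa

727.27


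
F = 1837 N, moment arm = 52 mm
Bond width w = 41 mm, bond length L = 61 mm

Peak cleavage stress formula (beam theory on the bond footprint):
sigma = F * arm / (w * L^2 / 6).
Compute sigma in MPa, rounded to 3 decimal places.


sigma = (1837 * 52) / (41 * 3721 / 6)
= 95524 * 6 / 152561
= 573144 / 152561
= 3.757 MPa

3.757


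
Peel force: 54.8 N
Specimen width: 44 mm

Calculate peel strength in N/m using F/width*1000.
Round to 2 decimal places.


Peel strength = 54.8 / 44 * 1000 = 1245.45 N/m

1245.45


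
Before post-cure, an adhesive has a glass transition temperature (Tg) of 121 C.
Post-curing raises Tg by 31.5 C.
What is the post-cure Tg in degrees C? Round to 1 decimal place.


Tg_post = Tg_base + delta_Tg
= 121 + 31.5
= 152.5 C

152.5


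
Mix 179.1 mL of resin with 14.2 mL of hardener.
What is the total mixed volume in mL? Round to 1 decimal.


Total = 179.1 + 14.2 = 193.3 mL

193.3


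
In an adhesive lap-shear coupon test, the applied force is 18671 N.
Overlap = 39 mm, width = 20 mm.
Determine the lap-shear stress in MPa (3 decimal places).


stress = F / (overlap * width)
= 18671 / (39 * 20)
= 23.937 MPa

23.937


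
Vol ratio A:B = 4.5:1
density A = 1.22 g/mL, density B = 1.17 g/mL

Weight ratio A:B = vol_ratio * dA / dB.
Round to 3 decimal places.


Weight ratio = 4.5 * 1.22 / 1.17
= 4.692

4.692


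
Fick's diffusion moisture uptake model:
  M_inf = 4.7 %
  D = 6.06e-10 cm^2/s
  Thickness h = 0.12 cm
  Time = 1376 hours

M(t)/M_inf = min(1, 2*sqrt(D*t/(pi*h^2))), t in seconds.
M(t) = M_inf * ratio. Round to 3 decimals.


t_sec = 1376 * 3600 = 4953600
ratio = 2*sqrt(6.06e-10*4953600/(pi*0.12^2))
= min(1, 0.515194)
= 0.515194
M(t) = 4.7 * 0.515194 = 2.421 %

2.421


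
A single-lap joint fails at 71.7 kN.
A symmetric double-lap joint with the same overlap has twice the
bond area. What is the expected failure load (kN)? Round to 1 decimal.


Double-lap load = 2 * 71.7 = 143.4 kN

143.4


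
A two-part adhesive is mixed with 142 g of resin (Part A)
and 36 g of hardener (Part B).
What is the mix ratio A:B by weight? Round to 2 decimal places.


Mix ratio = mass_A / mass_B
= 142 / 36
= 3.94

3.94


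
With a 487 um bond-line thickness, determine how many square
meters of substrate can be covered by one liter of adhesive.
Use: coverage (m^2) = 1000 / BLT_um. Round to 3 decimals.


Coverage = 1000 / 487 = 2.053 m^2

2.053


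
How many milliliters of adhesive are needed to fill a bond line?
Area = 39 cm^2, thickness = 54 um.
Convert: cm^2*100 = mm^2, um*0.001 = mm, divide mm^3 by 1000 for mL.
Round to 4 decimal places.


= (39 * 100) * (54 * 0.001) / 1000
= 0.2106 mL

0.2106


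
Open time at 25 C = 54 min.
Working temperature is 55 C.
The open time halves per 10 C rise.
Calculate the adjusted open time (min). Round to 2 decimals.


factor = 2^((55 - 25) / 10) = 8.0000
ot = 54 / 8.0000 = 6.75 min

6.75


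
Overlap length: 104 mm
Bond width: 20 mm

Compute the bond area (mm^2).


Bond area = 104 * 20 = 2080 mm^2

2080


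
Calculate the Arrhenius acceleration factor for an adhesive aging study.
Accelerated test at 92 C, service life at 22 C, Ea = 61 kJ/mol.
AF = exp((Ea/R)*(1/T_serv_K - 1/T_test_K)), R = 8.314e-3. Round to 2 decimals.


T_test = 365.15 K, T_serv = 295.15 K
Ea/R = 61 / 0.008314 = 7337.02
AF = exp(7337.02 * (1/295.15 - 1/365.15))
= 117.38

117.38


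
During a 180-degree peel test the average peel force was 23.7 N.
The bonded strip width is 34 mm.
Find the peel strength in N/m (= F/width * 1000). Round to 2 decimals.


Peel strength = F/width * 1000
= 23.7 / 34 * 1000
= 697.06 N/m

697.06


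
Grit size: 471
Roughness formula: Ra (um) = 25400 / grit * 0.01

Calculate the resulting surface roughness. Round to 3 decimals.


Ra = 25400 / 471 * 0.01
= 0.539 um

0.539


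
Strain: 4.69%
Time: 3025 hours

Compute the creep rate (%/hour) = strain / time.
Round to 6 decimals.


Creep rate = 4.69 / 3025
= 0.001550 %/h

0.001550


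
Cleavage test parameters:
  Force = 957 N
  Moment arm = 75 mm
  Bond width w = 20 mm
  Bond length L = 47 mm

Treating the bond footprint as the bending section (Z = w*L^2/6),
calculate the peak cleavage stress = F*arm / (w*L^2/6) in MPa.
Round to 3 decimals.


M = 957 * 75 = 71775 N*mm
Z = 20 * 47^2 / 6 = 44180 / 6 mm^3
sigma = M / Z = 6 * 71775 / 44180 = 430650 / 44180
= 9.748 MPa

9.748


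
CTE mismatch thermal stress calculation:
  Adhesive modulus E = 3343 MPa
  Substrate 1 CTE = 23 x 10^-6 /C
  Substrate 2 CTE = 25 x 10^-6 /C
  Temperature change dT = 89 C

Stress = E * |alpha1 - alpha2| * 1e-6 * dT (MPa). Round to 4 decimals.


delta_alpha = |23 - 25| = 2 x 10^-6/C
Stress = 3343 * 2e-6 * 89
= 0.5951 MPa

0.5951


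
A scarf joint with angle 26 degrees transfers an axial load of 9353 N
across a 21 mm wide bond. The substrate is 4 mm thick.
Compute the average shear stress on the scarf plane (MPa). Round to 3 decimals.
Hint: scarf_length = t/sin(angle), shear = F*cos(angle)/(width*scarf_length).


scarf_length = 4 / sin(26 deg) = 9.1247 mm
cos(26 deg) = 0.898794
shear stress = 9353 * 0.898794 / (21 * 9.1247)
= 43.871 MPa

43.871


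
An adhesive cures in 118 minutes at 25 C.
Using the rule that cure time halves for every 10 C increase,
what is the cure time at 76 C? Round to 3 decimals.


Factor = 2^((76 - 25) / 10) = 34.2968
Cure time = 118 / 34.2968
= 3.441 minutes

3.441


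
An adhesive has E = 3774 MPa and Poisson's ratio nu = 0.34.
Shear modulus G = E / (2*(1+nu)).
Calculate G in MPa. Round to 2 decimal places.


G = 3774 / (2*(1+0.34))
= 3774 / 2.68
= 1408.21 MPa

1408.21


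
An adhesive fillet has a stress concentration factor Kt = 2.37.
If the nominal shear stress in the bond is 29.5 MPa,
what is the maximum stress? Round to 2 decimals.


Max stress = 29.5 * 2.37 = 69.92 MPa

69.92


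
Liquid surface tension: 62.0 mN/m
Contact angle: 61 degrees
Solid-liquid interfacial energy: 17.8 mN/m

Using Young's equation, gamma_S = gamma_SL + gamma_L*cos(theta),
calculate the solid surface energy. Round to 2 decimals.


gamma_S = 17.8 + 62.0 * cos(61)
= 47.86 mN/m

47.86


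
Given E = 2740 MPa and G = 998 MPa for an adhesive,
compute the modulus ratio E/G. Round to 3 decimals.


E/G ratio = 2740 / 998 = 2.745

2.745


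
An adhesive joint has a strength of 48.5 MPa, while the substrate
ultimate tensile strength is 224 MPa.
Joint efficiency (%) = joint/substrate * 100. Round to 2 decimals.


Efficiency = 48.5 / 224 * 100
= 21.65%

21.65


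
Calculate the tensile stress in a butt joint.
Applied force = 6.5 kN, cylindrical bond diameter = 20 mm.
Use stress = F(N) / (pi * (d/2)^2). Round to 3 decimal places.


A = pi * 10.0^2 = 314.1593 mm^2
sigma = 6500.0 / 314.1593 = 20.690 MPa

20.690


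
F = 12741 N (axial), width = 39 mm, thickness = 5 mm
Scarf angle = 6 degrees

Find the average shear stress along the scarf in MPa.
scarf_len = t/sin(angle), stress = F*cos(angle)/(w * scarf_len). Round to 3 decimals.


scarf_len = 5/sin(6 deg) = 47.8339
cos(6 deg) = 0.994522
stress = 12741*0.994522/(39*47.8339) = 6.792 MPa

6.792


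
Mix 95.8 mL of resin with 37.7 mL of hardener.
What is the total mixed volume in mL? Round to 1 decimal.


Total = 95.8 + 37.7 = 133.5 mL

133.5


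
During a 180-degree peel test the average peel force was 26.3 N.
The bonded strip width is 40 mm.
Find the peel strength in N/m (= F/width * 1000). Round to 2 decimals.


Peel strength = F/width * 1000
= 26.3 / 40 * 1000
= 657.50 N/m

657.50


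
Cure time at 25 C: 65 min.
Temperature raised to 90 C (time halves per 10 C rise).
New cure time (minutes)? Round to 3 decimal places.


Acceleration factor = 2^(65/10) = 90.5097
New time = 65 / 90.5097 = 0.718 min

0.718


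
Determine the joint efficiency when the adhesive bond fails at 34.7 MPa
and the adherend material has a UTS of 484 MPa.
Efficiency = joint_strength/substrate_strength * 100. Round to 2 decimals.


Joint efficiency = 34.7 / 484 * 100
= 7.17%

7.17


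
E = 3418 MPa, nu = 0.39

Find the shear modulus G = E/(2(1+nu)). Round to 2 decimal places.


G = 3418 / (2 * 1.39)
= 1229.50 MPa

1229.50


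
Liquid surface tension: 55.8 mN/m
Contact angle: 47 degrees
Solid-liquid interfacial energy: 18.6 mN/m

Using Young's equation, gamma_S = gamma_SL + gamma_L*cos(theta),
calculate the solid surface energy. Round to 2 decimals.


gamma_S = 18.6 + 55.8 * cos(47)
= 56.66 mN/m

56.66


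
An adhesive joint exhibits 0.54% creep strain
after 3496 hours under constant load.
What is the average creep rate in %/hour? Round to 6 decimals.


Creep rate = strain / time
= 0.54 / 3496
= 0.000154 %/h

0.000154


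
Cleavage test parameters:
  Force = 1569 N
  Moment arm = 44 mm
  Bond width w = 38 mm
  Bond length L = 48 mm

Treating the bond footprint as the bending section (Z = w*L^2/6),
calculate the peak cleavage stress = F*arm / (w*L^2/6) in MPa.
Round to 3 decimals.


M = 1569 * 44 = 69036 N*mm
Z = 38 * 48^2 / 6 = 87552 / 6 mm^3
sigma = M / Z = 6 * 69036 / 87552 = 414216 / 87552
= 4.731 MPa

4.731


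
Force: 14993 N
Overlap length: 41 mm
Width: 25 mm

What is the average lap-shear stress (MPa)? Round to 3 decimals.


Average shear stress = F / (overlap * width)
= 14993 / (41 * 25)
= 14.627 MPa

14.627


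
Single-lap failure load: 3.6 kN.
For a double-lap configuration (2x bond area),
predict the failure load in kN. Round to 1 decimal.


Failure load = 3.6 * 2 = 7.2 kN

7.2


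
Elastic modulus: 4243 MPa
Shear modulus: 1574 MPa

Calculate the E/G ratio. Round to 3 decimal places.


E / G = 4243 / 1574 = 2.696

2.696


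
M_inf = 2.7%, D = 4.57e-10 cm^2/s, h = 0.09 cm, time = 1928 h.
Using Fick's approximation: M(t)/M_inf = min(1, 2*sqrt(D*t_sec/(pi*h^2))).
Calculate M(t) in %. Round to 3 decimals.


t = 6940800 s
ratio = min(1, 2*sqrt(4.57e-10*6940800/(pi*0.0081)))
= 0.706115
M(t) = 2.7 * 0.706115 = 1.907%

1.907


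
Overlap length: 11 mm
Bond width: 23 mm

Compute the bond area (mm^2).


Bond area = 11 * 23 = 253 mm^2

253


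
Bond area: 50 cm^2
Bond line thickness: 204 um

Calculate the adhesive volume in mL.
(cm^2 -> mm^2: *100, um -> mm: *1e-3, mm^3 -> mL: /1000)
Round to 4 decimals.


V = 50*100 * 204*1e-3 / 1000
= 1.0200 mL

1.0200


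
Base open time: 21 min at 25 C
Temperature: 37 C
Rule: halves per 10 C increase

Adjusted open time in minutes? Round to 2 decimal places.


Acceleration = 2^((37-25)/10) = 2.2974
Open time = 21 / 2.2974 = 9.14 min

9.14


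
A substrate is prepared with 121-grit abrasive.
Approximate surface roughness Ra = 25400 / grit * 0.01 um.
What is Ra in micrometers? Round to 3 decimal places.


Ra = 25400 / 121 * 0.01 = 2.099 um

2.099


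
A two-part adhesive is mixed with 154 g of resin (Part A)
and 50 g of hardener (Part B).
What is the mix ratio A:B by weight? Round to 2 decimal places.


Mix ratio = mass_A / mass_B
= 154 / 50
= 3.08

3.08


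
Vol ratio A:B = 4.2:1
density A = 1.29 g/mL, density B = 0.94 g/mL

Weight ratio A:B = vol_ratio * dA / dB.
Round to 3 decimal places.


Weight ratio = 4.2 * 1.29 / 0.94
= 5.764

5.764


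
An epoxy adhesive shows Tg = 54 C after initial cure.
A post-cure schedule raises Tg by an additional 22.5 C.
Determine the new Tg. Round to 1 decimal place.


New Tg = 54 + 22.5
= 76.5 C

76.5


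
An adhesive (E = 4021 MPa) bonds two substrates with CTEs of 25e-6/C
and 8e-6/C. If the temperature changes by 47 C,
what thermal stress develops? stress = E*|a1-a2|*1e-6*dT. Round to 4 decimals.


Stress = 4021 * |25 - 8| * 1e-6 * 47
= 3.2128 MPa

3.2128


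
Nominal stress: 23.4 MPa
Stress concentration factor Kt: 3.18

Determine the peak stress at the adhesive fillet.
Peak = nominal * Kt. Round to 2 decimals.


Peak stress = 23.4 * 3.18
= 74.41 MPa

74.41


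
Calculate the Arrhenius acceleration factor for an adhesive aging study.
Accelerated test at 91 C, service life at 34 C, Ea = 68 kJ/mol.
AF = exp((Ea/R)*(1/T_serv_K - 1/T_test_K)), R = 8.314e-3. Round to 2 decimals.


T_test = 364.15 K, T_serv = 307.15 K
Ea/R = 68 / 0.008314 = 8178.98
AF = exp(8178.98 * (1/307.15 - 1/364.15))
= 64.60

64.60


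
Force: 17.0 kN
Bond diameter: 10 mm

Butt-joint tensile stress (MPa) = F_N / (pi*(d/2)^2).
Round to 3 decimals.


F_N = 17.0 * 1000 = 17000.0 N
A = pi*(5.0)^2 = 78.5398 mm^2
stress = 17000.0 / 78.5398 = 216.451 MPa

216.451


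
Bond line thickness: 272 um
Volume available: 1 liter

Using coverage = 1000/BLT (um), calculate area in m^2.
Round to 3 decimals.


1 L = 1e6 mm^3, thickness = 272 um = 0.272 mm
Area = 1e6 / 0.272 mm^2 = (1e6 / 0.272) / 1e6 m^2 = 1000 / 272 m^2
= 3.676 m^2

3.676


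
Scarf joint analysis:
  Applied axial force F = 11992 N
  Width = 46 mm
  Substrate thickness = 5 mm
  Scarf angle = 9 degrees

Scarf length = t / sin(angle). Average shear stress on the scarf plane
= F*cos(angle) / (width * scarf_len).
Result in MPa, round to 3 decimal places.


Scarf length = 5 / sin(9 deg) = 31.9623 mm
cos(9 deg) = 0.987688
Shear = 11992 * 0.987688 / (46 * 31.9623)
= 8.056 MPa

8.056


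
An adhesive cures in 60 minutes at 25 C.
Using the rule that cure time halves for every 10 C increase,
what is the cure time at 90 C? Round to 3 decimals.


Factor = 2^((90 - 25) / 10) = 90.5097
Cure time = 60 / 90.5097
= 0.663 minutes

0.663


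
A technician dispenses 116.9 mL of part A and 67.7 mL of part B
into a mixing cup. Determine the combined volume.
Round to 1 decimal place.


Combined volume = 116.9 + 67.7
= 184.6 mL

184.6


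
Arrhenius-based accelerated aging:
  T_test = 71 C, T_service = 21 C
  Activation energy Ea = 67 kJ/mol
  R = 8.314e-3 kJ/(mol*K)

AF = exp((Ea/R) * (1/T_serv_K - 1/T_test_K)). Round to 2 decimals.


T_test_K = 344.15, T_serv_K = 294.15
AF = exp((67/8.314e-3) * (1/294.15 - 1/344.15))
= 53.53

53.53
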